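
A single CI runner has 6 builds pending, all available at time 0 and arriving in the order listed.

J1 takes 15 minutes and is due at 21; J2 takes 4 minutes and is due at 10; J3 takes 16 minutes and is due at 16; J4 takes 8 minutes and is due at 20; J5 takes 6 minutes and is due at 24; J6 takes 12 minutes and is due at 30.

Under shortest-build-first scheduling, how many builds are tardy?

2

SPT (increasing processing time): J2 J5 J4 J6 J1 J3.
J2: 0→4, due 10, tardiness 0
J5: 4→10, due 24, tardiness 0
J4: 10→18, due 20, tardiness 0
J6: 18→30, due 30, tardiness 0
J1: 30→45, due 21, tardiness 24
J3: 45→61, due 16, tardiness 45
Late builds: 2.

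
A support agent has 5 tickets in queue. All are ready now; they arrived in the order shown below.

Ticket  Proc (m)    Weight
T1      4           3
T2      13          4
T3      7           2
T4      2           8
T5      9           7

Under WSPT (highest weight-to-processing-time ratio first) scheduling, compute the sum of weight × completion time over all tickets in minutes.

WSPT (decreasing weight/processing-time ratio): T4 T5 T1 T2 T3.
T4: finishes 2, weight 8, w·C = 16
T5: finishes 11, weight 7, w·C = 77
T1: finishes 15, weight 3, w·C = 45
T2: finishes 28, weight 4, w·C = 112
T3: finishes 35, weight 2, w·C = 70
Sum = 16+77+45+112+70 = 320.

320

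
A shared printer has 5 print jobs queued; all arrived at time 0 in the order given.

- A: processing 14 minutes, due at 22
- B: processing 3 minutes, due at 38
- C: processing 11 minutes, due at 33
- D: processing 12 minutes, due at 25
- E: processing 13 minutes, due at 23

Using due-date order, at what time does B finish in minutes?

53

EDD (increasing due date): A E D C B.
A: 0→14
E: 14→27
D: 27→39
C: 39→50
B: 50→53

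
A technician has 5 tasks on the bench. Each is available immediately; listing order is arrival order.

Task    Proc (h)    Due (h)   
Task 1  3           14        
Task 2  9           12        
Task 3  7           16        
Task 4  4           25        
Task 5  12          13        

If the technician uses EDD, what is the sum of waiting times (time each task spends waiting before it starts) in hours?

EDD (increasing due date): Task 2 Task 5 Task 1 Task 3 Task 4.
Task 2: waits 0, runs 0→9
Task 5: waits 9, runs 9→21
Task 1: waits 21, runs 21→24
Task 3: waits 24, runs 24→31
Task 4: waits 31, runs 31→35
Sum = 0+9+21+24+31 = 85.

85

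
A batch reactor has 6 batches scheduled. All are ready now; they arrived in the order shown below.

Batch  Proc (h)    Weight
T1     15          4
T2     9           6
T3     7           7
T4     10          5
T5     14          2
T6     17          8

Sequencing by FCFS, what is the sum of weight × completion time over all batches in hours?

1312

FIFO (arrival order): T1 T2 T3 T4 T5 T6.
T1: finishes 15, weight 4, w·C = 60
T2: finishes 24, weight 6, w·C = 144
T3: finishes 31, weight 7, w·C = 217
T4: finishes 41, weight 5, w·C = 205
T5: finishes 55, weight 2, w·C = 110
T6: finishes 72, weight 8, w·C = 576
Sum = 60+144+217+205+110+576 = 1312.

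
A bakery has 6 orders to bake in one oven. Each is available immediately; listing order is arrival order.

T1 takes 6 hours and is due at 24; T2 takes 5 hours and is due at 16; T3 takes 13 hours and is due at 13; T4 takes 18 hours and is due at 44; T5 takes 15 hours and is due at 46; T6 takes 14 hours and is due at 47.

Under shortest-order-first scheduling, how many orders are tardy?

SPT (increasing processing time): T2 T1 T3 T6 T5 T4.
T2: 0→5, due 16, tardiness 0
T1: 5→11, due 24, tardiness 0
T3: 11→24, due 13, tardiness 11
T6: 24→38, due 47, tardiness 0
T5: 38→53, due 46, tardiness 7
T4: 53→71, due 44, tardiness 27
Late orders: 3.

3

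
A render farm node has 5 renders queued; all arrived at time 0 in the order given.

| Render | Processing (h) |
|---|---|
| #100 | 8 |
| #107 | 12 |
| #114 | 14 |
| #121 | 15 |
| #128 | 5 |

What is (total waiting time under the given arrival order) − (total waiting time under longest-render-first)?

FIFO (arrival order): #100 #107 #114 #121 #128.
#100: waits 0, runs 0→8
#107: waits 8, runs 8→20
#114: waits 20, runs 20→34
#121: waits 34, runs 34→49
#128: waits 49, runs 49→54
Sum = 0+8+20+34+49 = 111.
LPT (decreasing processing time): #121 #114 #107 #100 #128.
#121: waits 0, runs 0→15
#114: waits 15, runs 15→29
#107: waits 29, runs 29→41
#100: waits 41, runs 41→49
#128: waits 49, runs 49→54
Sum = 0+15+29+41+49 = 134.
Difference = 111 − 134 = -23.

-23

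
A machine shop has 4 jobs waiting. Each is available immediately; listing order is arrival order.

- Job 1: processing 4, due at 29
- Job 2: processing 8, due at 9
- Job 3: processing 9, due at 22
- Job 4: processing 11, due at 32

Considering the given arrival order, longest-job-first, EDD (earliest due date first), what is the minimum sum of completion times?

FIFO (arrival order): Job 1 Job 2 Job 3 Job 4.
Job 1: 0→4
Job 2: 4→12
Job 3: 12→21
Job 4: 21→32
Sum = 4+12+21+32 = 69.
LPT (decreasing processing time): Job 4 Job 3 Job 2 Job 1.
Job 4: 0→11
Job 3: 11→20
Job 2: 20→28
Job 1: 28→32
Sum = 11+20+28+32 = 91.
EDD (increasing due date): Job 2 Job 3 Job 1 Job 4.
Job 2: 0→8
Job 3: 8→17
Job 1: 17→21
Job 4: 21→32
Sum = 8+17+21+32 = 78.
FIFO 69, LPT 91, EDD 78 → minimum 69.

69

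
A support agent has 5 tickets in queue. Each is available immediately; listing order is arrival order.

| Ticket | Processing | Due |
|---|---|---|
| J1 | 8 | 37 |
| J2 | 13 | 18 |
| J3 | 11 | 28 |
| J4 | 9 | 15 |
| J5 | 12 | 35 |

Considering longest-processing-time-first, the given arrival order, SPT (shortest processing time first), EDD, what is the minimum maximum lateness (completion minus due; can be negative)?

LPT (decreasing processing time): J2 J5 J3 J4 J1.
J2: 0→13, due 18, lateness -5
J5: 13→25, due 35, lateness -10
J3: 25→36, due 28, lateness 8
J4: 36→45, due 15, lateness 30
J1: 45→53, due 37, lateness 16
Maximum = 30.
FIFO (arrival order): J1 J2 J3 J4 J5.
J1: 0→8, due 37, lateness -29
J2: 8→21, due 18, lateness 3
J3: 21→32, due 28, lateness 4
J4: 32→41, due 15, lateness 26
J5: 41→53, due 35, lateness 18
Maximum = 26.
SPT (increasing processing time): J1 J4 J3 J5 J2.
J1: 0→8, due 37, lateness -29
J4: 8→17, due 15, lateness 2
J3: 17→28, due 28, lateness 0
J5: 28→40, due 35, lateness 5
J2: 40→53, due 18, lateness 35
Maximum = 35.
EDD (increasing due date): J4 J2 J3 J5 J1.
J4: 0→9, due 15, lateness -6
J2: 9→22, due 18, lateness 4
J3: 22→33, due 28, lateness 5
J5: 33→45, due 35, lateness 10
J1: 45→53, due 37, lateness 16
Maximum = 16.
LPT 30, FIFO 26, SPT 35, EDD 16 → minimum 16.

16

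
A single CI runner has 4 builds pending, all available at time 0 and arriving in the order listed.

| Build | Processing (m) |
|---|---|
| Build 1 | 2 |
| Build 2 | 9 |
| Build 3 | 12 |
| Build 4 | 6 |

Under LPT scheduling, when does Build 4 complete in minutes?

LPT (decreasing processing time): Build 3 Build 2 Build 4 Build 1.
Build 3: 0→12
Build 2: 12→21
Build 4: 21→27

27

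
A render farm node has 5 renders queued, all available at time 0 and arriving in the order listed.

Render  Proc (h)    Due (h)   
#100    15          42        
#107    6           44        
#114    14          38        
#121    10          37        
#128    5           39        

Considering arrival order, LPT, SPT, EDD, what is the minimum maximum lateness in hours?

6

FIFO (arrival order): #100 #107 #114 #121 #128.
#100: 0→15, due 42, lateness -27
#107: 15→21, due 44, lateness -23
#114: 21→35, due 38, lateness -3
#121: 35→45, due 37, lateness 8
#128: 45→50, due 39, lateness 11
Maximum = 11.
LPT (decreasing processing time): #100 #114 #121 #107 #128.
#100: 0→15, due 42, lateness -27
#114: 15→29, due 38, lateness -9
#121: 29→39, due 37, lateness 2
#107: 39→45, due 44, lateness 1
#128: 45→50, due 39, lateness 11
Maximum = 11.
SPT (increasing processing time): #128 #107 #121 #114 #100.
#128: 0→5, due 39, lateness -34
#107: 5→11, due 44, lateness -33
#121: 11→21, due 37, lateness -16
#114: 21→35, due 38, lateness -3
#100: 35→50, due 42, lateness 8
Maximum = 8.
EDD (increasing due date): #121 #114 #128 #100 #107.
#121: 0→10, due 37, lateness -27
#114: 10→24, due 38, lateness -14
#128: 24→29, due 39, lateness -10
#100: 29→44, due 42, lateness 2
#107: 44→50, due 44, lateness 6
Maximum = 6.
FIFO 11, LPT 11, SPT 8, EDD 6 → minimum 6.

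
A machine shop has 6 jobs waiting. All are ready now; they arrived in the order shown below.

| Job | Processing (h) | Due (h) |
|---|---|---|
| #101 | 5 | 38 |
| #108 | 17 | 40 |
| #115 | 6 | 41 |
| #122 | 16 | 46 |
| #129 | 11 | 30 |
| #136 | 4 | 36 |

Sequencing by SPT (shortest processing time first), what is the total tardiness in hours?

19

SPT (increasing processing time): #136 #101 #115 #129 #122 #108.
#136: 0→4, due 36, tardiness 0
#101: 4→9, due 38, tardiness 0
#115: 9→15, due 41, tardiness 0
#129: 15→26, due 30, tardiness 0
#122: 26→42, due 46, tardiness 0
#108: 42→59, due 40, tardiness 19
Sum = 0+0+0+0+0+19 = 19.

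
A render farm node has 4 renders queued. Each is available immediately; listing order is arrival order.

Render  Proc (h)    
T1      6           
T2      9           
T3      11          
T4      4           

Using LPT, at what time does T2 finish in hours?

LPT (decreasing processing time): T3 T2 T1 T4.
T3: 0→11
T2: 11→20

20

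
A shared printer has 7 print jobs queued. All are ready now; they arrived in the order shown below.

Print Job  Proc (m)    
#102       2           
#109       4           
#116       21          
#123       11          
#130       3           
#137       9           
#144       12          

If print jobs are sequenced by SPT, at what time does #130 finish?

SPT (increasing processing time): #102 #130 #109 #137 #123 #144 #116.
#102: 0→2
#130: 2→5

5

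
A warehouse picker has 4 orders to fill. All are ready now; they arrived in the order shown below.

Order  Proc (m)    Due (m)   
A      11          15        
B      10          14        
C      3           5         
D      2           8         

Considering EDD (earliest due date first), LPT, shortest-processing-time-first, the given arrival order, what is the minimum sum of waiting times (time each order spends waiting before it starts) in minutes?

EDD (increasing due date): C D B A.
C: waits 0, runs 0→3
D: waits 3, runs 3→5
B: waits 5, runs 5→15
A: waits 15, runs 15→26
Sum = 0+3+5+15 = 23.
LPT (decreasing processing time): A B C D.
A: waits 0, runs 0→11
B: waits 11, runs 11→21
C: waits 21, runs 21→24
D: waits 24, runs 24→26
Sum = 0+11+21+24 = 56.
SPT (increasing processing time): D C B A.
D: waits 0, runs 0→2
C: waits 2, runs 2→5
B: waits 5, runs 5→15
A: waits 15, runs 15→26
Sum = 0+2+5+15 = 22.
FIFO (arrival order): A B C D.
A: waits 0, runs 0→11
B: waits 11, runs 11→21
C: waits 21, runs 21→24
D: waits 24, runs 24→26
Sum = 0+11+21+24 = 56.
EDD 23, LPT 56, SPT 22, FIFO 56 → minimum 22.

22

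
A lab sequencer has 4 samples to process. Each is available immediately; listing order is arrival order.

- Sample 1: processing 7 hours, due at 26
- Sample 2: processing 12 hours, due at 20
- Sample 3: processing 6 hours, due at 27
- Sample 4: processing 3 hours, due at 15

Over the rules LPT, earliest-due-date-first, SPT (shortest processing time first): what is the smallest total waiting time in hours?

LPT (decreasing processing time): Sample 2 Sample 1 Sample 3 Sample 4.
Sample 2: waits 0, runs 0→12
Sample 1: waits 12, runs 12→19
Sample 3: waits 19, runs 19→25
Sample 4: waits 25, runs 25→28
Sum = 0+12+19+25 = 56.
EDD (increasing due date): Sample 4 Sample 2 Sample 1 Sample 3.
Sample 4: waits 0, runs 0→3
Sample 2: waits 3, runs 3→15
Sample 1: waits 15, runs 15→22
Sample 3: waits 22, runs 22→28
Sum = 0+3+15+22 = 40.
SPT (increasing processing time): Sample 4 Sample 3 Sample 1 Sample 2.
Sample 4: waits 0, runs 0→3
Sample 3: waits 3, runs 3→9
Sample 1: waits 9, runs 9→16
Sample 2: waits 16, runs 16→28
Sum = 0+3+9+16 = 28.
LPT 56, EDD 40, SPT 28 → minimum 28.

28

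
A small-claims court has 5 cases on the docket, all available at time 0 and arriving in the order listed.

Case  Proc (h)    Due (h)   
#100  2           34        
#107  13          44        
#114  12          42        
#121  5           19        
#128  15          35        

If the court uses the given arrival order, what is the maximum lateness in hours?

13

FIFO (arrival order): #100 #107 #114 #121 #128.
#100: 0→2, due 34, lateness -32
#107: 2→15, due 44, lateness -29
#114: 15→27, due 42, lateness -15
#121: 27→32, due 19, lateness 13
#128: 32→47, due 35, lateness 12
Maximum = 13.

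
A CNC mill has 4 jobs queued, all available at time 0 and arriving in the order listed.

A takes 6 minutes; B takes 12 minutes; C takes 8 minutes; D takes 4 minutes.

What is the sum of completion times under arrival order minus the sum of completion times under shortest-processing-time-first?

18

FIFO (arrival order): A B C D.
A: 0→6
B: 6→18
C: 18→26
D: 26→30
Sum = 6+18+26+30 = 80.
SPT (increasing processing time): D A C B.
D: 0→4
A: 4→10
C: 10→18
B: 18→30
Sum = 4+10+18+30 = 62.
Difference = 80 − 62 = 18.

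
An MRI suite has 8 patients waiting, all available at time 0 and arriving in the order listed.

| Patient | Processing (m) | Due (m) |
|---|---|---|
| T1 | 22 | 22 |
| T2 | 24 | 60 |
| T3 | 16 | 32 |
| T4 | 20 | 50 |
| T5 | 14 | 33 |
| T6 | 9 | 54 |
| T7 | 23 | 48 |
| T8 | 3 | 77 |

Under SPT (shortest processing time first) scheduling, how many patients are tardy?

SPT (increasing processing time): T8 T6 T5 T3 T4 T1 T7 T2.
T8: 0→3, due 77, tardiness 0
T6: 3→12, due 54, tardiness 0
T5: 12→26, due 33, tardiness 0
T3: 26→42, due 32, tardiness 10
T4: 42→62, due 50, tardiness 12
T1: 62→84, due 22, tardiness 62
T7: 84→107, due 48, tardiness 59
T2: 107→131, due 60, tardiness 71
Late patients: 5.

5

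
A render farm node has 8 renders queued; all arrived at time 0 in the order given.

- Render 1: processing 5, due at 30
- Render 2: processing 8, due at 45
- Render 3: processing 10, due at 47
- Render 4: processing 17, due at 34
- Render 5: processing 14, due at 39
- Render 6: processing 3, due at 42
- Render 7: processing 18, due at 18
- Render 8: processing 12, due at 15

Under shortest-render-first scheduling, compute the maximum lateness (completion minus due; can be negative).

SPT (increasing processing time): Render 6 Render 1 Render 2 Render 3 Render 8 Render 5 Render 4 Render 7.
Render 6: 0→3, due 42, lateness -39
Render 1: 3→8, due 30, lateness -22
Render 2: 8→16, due 45, lateness -29
Render 3: 16→26, due 47, lateness -21
Render 8: 26→38, due 15, lateness 23
Render 5: 38→52, due 39, lateness 13
Render 4: 52→69, due 34, lateness 35
Render 7: 69→87, due 18, lateness 69
Maximum = 69.

69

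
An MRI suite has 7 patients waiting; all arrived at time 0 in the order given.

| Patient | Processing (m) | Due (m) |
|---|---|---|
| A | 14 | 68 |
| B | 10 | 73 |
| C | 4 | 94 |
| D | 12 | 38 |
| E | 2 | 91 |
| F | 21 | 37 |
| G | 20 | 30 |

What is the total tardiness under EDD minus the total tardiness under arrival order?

EDD (increasing due date): G F D A B E C.
G: 0→20, due 30, tardiness 0
F: 20→41, due 37, tardiness 4
D: 41→53, due 38, tardiness 15
A: 53→67, due 68, tardiness 0
B: 67→77, due 73, tardiness 4
E: 77→79, due 91, tardiness 0
C: 79→83, due 94, tardiness 0
Sum = 0+4+15+0+4+0+0 = 23.
FIFO (arrival order): A B C D E F G.
A: 0→14, due 68, tardiness 0
B: 14→24, due 73, tardiness 0
C: 24→28, due 94, tardiness 0
D: 28→40, due 38, tardiness 2
E: 40→42, due 91, tardiness 0
F: 42→63, due 37, tardiness 26
G: 63→83, due 30, tardiness 53
Sum = 0+0+0+2+0+26+53 = 81.
Difference = 23 − 81 = -58.

-58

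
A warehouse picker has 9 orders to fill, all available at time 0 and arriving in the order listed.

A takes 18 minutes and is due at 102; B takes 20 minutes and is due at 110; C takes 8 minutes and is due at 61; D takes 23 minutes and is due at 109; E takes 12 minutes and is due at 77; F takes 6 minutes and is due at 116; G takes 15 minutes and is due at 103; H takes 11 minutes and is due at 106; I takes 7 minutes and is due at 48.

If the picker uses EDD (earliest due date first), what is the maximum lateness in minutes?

EDD (increasing due date): I C E A G H D B F.
I: 0→7, due 48, lateness -41
C: 7→15, due 61, lateness -46
E: 15→27, due 77, lateness -50
A: 27→45, due 102, lateness -57
G: 45→60, due 103, lateness -43
H: 60→71, due 106, lateness -35
D: 71→94, due 109, lateness -15
B: 94→114, due 110, lateness 4
F: 114→120, due 116, lateness 4
Maximum = 4.

4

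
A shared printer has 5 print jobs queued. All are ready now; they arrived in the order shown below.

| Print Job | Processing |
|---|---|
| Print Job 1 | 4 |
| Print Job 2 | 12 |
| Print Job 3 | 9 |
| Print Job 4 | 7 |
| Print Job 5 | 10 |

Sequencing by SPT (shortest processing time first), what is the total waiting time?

65

SPT (increasing processing time): Print Job 1 Print Job 4 Print Job 3 Print Job 5 Print Job 2.
Print Job 1: waits 0, runs 0→4
Print Job 4: waits 4, runs 4→11
Print Job 3: waits 11, runs 11→20
Print Job 5: waits 20, runs 20→30
Print Job 2: waits 30, runs 30→42
Sum = 0+4+11+20+30 = 65.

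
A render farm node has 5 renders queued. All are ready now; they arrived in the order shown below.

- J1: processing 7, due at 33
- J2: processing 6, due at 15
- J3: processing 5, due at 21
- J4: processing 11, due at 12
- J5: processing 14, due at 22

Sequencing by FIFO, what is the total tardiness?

FIFO (arrival order): J1 J2 J3 J4 J5.
J1: 0→7, due 33, tardiness 0
J2: 7→13, due 15, tardiness 0
J3: 13→18, due 21, tardiness 0
J4: 18→29, due 12, tardiness 17
J5: 29→43, due 22, tardiness 21
Sum = 0+0+0+17+21 = 38.

38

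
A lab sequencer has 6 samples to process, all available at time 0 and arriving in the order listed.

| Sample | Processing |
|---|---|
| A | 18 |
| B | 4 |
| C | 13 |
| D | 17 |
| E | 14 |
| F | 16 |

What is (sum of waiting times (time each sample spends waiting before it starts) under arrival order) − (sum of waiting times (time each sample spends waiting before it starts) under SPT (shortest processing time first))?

FIFO (arrival order): A B C D E F.
A: waits 0, runs 0→18
B: waits 18, runs 18→22
C: waits 22, runs 22→35
D: waits 35, runs 35→52
E: waits 52, runs 52→66
F: waits 66, runs 66→82
Sum = 0+18+22+35+52+66 = 193.
SPT (increasing processing time): B C E F D A.
B: waits 0, runs 0→4
C: waits 4, runs 4→17
E: waits 17, runs 17→31
F: waits 31, runs 31→47
D: waits 47, runs 47→64
A: waits 64, runs 64→82
Sum = 0+4+17+31+47+64 = 163.
Difference = 193 − 163 = 30.

30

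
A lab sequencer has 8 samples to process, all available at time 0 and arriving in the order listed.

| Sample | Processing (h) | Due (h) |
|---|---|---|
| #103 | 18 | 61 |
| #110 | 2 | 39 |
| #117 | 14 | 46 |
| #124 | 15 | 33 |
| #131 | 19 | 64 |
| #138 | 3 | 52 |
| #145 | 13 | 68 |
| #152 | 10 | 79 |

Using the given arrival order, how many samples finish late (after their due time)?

5

FIFO (arrival order): #103 #110 #117 #124 #131 #138 #145 #152.
#103: 0→18, due 61, tardiness 0
#110: 18→20, due 39, tardiness 0
#117: 20→34, due 46, tardiness 0
#124: 34→49, due 33, tardiness 16
#131: 49→68, due 64, tardiness 4
#138: 68→71, due 52, tardiness 19
#145: 71→84, due 68, tardiness 16
#152: 84→94, due 79, tardiness 15
Late samples: 5.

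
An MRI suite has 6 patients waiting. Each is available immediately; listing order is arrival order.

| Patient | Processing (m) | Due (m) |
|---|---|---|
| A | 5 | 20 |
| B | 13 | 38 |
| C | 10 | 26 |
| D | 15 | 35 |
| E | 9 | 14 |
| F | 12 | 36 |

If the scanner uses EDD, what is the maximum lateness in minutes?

EDD (increasing due date): E A C D F B.
E: 0→9, due 14, lateness -5
A: 9→14, due 20, lateness -6
C: 14→24, due 26, lateness -2
D: 24→39, due 35, lateness 4
F: 39→51, due 36, lateness 15
B: 51→64, due 38, lateness 26
Maximum = 26.

26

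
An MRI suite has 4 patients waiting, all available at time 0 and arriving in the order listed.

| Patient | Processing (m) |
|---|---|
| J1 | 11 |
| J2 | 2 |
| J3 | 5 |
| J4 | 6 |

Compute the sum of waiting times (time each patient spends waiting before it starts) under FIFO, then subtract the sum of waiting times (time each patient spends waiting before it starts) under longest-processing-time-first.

FIFO (arrival order): J1 J2 J3 J4.
J1: waits 0, runs 0→11
J2: waits 11, runs 11→13
J3: waits 13, runs 13→18
J4: waits 18, runs 18→24
Sum = 0+11+13+18 = 42.
LPT (decreasing processing time): J1 J4 J3 J2.
J1: waits 0, runs 0→11
J4: waits 11, runs 11→17
J3: waits 17, runs 17→22
J2: waits 22, runs 22→24
Sum = 0+11+17+22 = 50.
Difference = 42 − 50 = -8.

-8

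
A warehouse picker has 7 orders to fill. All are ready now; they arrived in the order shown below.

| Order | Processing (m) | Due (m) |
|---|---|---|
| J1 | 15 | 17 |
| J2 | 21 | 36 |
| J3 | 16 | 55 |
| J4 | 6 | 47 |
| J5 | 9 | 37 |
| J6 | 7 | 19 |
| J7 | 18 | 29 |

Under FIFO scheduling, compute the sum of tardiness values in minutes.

159

FIFO (arrival order): J1 J2 J3 J4 J5 J6 J7.
J1: 0→15, due 17, tardiness 0
J2: 15→36, due 36, tardiness 0
J3: 36→52, due 55, tardiness 0
J4: 52→58, due 47, tardiness 11
J5: 58→67, due 37, tardiness 30
J6: 67→74, due 19, tardiness 55
J7: 74→92, due 29, tardiness 63
Sum = 0+0+0+11+30+55+63 = 159.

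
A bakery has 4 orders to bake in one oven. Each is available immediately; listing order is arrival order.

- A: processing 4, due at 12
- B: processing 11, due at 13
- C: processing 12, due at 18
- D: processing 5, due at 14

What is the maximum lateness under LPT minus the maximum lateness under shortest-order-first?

6

LPT (decreasing processing time): C B D A.
C: 0→12, due 18, lateness -6
B: 12→23, due 13, lateness 10
D: 23→28, due 14, lateness 14
A: 28→32, due 12, lateness 20
Maximum = 20.
SPT (increasing processing time): A D B C.
A: 0→4, due 12, lateness -8
D: 4→9, due 14, lateness -5
B: 9→20, due 13, lateness 7
C: 20→32, due 18, lateness 14
Maximum = 14.
Difference = 20 − 14 = 6.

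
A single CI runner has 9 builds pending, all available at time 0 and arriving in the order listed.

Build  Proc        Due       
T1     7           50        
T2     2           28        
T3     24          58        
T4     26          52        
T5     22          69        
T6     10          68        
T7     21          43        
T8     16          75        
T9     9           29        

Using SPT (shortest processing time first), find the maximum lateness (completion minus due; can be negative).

85

SPT (increasing processing time): T2 T1 T9 T6 T8 T7 T5 T3 T4.
T2: 0→2, due 28, lateness -26
T1: 2→9, due 50, lateness -41
T9: 9→18, due 29, lateness -11
T6: 18→28, due 68, lateness -40
T8: 28→44, due 75, lateness -31
T7: 44→65, due 43, lateness 22
T5: 65→87, due 69, lateness 18
T3: 87→111, due 58, lateness 53
T4: 111→137, due 52, lateness 85
Maximum = 85.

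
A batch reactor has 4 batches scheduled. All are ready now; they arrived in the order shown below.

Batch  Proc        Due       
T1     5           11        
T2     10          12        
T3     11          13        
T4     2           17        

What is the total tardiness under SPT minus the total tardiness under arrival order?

SPT (increasing processing time): T4 T1 T2 T3.
T4: 0→2, due 17, tardiness 0
T1: 2→7, due 11, tardiness 0
T2: 7→17, due 12, tardiness 5
T3: 17→28, due 13, tardiness 15
Sum = 0+0+5+15 = 20.
FIFO (arrival order): T1 T2 T3 T4.
T1: 0→5, due 11, tardiness 0
T2: 5→15, due 12, tardiness 3
T3: 15→26, due 13, tardiness 13
T4: 26→28, due 17, tardiness 11
Sum = 0+3+13+11 = 27.
Difference = 20 − 27 = -7.

-7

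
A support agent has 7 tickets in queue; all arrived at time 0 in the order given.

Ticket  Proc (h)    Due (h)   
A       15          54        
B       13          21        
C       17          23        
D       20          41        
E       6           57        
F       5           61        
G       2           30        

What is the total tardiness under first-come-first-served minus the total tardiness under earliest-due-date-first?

64

FIFO (arrival order): A B C D E F G.
A: 0→15, due 54, tardiness 0
B: 15→28, due 21, tardiness 7
C: 28→45, due 23, tardiness 22
D: 45→65, due 41, tardiness 24
E: 65→71, due 57, tardiness 14
F: 71→76, due 61, tardiness 15
G: 76→78, due 30, tardiness 48
Sum = 0+7+22+24+14+15+48 = 130.
EDD (increasing due date): B C G D A E F.
B: 0→13, due 21, tardiness 0
C: 13→30, due 23, tardiness 7
G: 30→32, due 30, tardiness 2
D: 32→52, due 41, tardiness 11
A: 52→67, due 54, tardiness 13
E: 67→73, due 57, tardiness 16
F: 73→78, due 61, tardiness 17
Sum = 0+7+2+11+13+16+17 = 66.
Difference = 130 − 66 = 64.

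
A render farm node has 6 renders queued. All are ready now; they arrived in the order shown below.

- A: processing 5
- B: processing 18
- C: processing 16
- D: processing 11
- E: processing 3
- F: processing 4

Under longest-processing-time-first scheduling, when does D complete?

LPT (decreasing processing time): B C D A F E.
B: 0→18
C: 18→34
D: 34→45

45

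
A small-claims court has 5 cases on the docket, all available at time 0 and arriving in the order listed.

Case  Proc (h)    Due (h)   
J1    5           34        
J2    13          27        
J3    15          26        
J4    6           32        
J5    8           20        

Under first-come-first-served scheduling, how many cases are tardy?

3

FIFO (arrival order): J1 J2 J3 J4 J5.
J1: 0→5, due 34, tardiness 0
J2: 5→18, due 27, tardiness 0
J3: 18→33, due 26, tardiness 7
J4: 33→39, due 32, tardiness 7
J5: 39→47, due 20, tardiness 27
Late cases: 3.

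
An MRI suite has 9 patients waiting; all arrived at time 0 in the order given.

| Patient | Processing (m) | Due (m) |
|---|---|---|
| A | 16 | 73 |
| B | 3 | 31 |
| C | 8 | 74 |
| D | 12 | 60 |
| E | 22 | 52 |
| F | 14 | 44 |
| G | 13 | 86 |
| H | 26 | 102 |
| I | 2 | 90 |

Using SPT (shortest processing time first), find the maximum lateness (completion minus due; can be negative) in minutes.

38

SPT (increasing processing time): I B C D G F A E H.
I: 0→2, due 90, lateness -88
B: 2→5, due 31, lateness -26
C: 5→13, due 74, lateness -61
D: 13→25, due 60, lateness -35
G: 25→38, due 86, lateness -48
F: 38→52, due 44, lateness 8
A: 52→68, due 73, lateness -5
E: 68→90, due 52, lateness 38
H: 90→116, due 102, lateness 14
Maximum = 38.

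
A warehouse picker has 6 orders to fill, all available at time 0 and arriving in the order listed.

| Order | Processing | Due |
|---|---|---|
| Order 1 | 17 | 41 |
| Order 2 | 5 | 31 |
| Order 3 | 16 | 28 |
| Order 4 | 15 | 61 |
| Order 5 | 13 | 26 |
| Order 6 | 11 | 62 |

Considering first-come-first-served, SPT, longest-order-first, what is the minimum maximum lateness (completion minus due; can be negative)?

36

FIFO (arrival order): Order 1 Order 2 Order 3 Order 4 Order 5 Order 6.
Order 1: 0→17, due 41, lateness -24
Order 2: 17→22, due 31, lateness -9
Order 3: 22→38, due 28, lateness 10
Order 4: 38→53, due 61, lateness -8
Order 5: 53→66, due 26, lateness 40
Order 6: 66→77, due 62, lateness 15
Maximum = 40.
SPT (increasing processing time): Order 2 Order 6 Order 5 Order 4 Order 3 Order 1.
Order 2: 0→5, due 31, lateness -26
Order 6: 5→16, due 62, lateness -46
Order 5: 16→29, due 26, lateness 3
Order 4: 29→44, due 61, lateness -17
Order 3: 44→60, due 28, lateness 32
Order 1: 60→77, due 41, lateness 36
Maximum = 36.
LPT (decreasing processing time): Order 1 Order 3 Order 4 Order 5 Order 6 Order 2.
Order 1: 0→17, due 41, lateness -24
Order 3: 17→33, due 28, lateness 5
Order 4: 33→48, due 61, lateness -13
Order 5: 48→61, due 26, lateness 35
Order 6: 61→72, due 62, lateness 10
Order 2: 72→77, due 31, lateness 46
Maximum = 46.
FIFO 40, SPT 36, LPT 46 → minimum 36.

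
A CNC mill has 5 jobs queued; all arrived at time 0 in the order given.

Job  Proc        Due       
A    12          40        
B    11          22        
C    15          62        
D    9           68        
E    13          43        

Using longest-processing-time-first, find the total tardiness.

LPT (decreasing processing time): C E A B D.
C: 0→15, due 62, tardiness 0
E: 15→28, due 43, tardiness 0
A: 28→40, due 40, tardiness 0
B: 40→51, due 22, tardiness 29
D: 51→60, due 68, tardiness 0
Sum = 0+0+0+29+0 = 29.

29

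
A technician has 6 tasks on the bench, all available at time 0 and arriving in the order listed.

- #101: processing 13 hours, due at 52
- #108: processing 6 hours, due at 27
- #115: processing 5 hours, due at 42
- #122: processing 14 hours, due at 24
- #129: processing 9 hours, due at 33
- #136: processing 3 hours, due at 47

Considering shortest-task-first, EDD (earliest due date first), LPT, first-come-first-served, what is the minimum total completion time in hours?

134

SPT (increasing processing time): #136 #115 #108 #129 #101 #122.
#136: 0→3
#115: 3→8
#108: 8→14
#129: 14→23
#101: 23→36
#122: 36→50
Sum = 3+8+14+23+36+50 = 134.
EDD (increasing due date): #122 #108 #129 #115 #136 #101.
#122: 0→14
#108: 14→20
#129: 20→29
#115: 29→34
#136: 34→37
#101: 37→50
Sum = 14+20+29+34+37+50 = 184.
LPT (decreasing processing time): #122 #101 #129 #108 #115 #136.
#122: 0→14
#101: 14→27
#129: 27→36
#108: 36→42
#115: 42→47
#136: 47→50
Sum = 14+27+36+42+47+50 = 216.
FIFO (arrival order): #101 #108 #115 #122 #129 #136.
#101: 0→13
#108: 13→19
#115: 19→24
#122: 24→38
#129: 38→47
#136: 47→50
Sum = 13+19+24+38+47+50 = 191.
SPT 134, EDD 184, LPT 216, FIFO 191 → minimum 134.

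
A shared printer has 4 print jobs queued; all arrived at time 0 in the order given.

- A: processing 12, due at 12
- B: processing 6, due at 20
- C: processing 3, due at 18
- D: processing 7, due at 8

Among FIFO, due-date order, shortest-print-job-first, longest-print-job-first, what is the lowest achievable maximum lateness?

8

FIFO (arrival order): A B C D.
A: 0→12, due 12, lateness 0
B: 12→18, due 20, lateness -2
C: 18→21, due 18, lateness 3
D: 21→28, due 8, lateness 20
Maximum = 20.
EDD (increasing due date): D A C B.
D: 0→7, due 8, lateness -1
A: 7→19, due 12, lateness 7
C: 19→22, due 18, lateness 4
B: 22→28, due 20, lateness 8
Maximum = 8.
SPT (increasing processing time): C B D A.
C: 0→3, due 18, lateness -15
B: 3→9, due 20, lateness -11
D: 9→16, due 8, lateness 8
A: 16→28, due 12, lateness 16
Maximum = 16.
LPT (decreasing processing time): A D B C.
A: 0→12, due 12, lateness 0
D: 12→19, due 8, lateness 11
B: 19→25, due 20, lateness 5
C: 25→28, due 18, lateness 10
Maximum = 11.
FIFO 20, EDD 8, SPT 16, LPT 11 → minimum 8.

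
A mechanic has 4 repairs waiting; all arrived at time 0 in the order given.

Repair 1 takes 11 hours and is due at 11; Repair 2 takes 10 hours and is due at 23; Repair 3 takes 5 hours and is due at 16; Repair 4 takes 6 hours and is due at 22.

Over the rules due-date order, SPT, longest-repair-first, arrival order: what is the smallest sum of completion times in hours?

69

EDD (increasing due date): Repair 1 Repair 3 Repair 4 Repair 2.
Repair 1: 0→11
Repair 3: 11→16
Repair 4: 16→22
Repair 2: 22→32
Sum = 11+16+22+32 = 81.
SPT (increasing processing time): Repair 3 Repair 4 Repair 2 Repair 1.
Repair 3: 0→5
Repair 4: 5→11
Repair 2: 11→21
Repair 1: 21→32
Sum = 5+11+21+32 = 69.
LPT (decreasing processing time): Repair 1 Repair 2 Repair 4 Repair 3.
Repair 1: 0→11
Repair 2: 11→21
Repair 4: 21→27
Repair 3: 27→32
Sum = 11+21+27+32 = 91.
FIFO (arrival order): Repair 1 Repair 2 Repair 3 Repair 4.
Repair 1: 0→11
Repair 2: 11→21
Repair 3: 21→26
Repair 4: 26→32
Sum = 11+21+26+32 = 90.
EDD 81, SPT 69, LPT 91, FIFO 90 → minimum 69.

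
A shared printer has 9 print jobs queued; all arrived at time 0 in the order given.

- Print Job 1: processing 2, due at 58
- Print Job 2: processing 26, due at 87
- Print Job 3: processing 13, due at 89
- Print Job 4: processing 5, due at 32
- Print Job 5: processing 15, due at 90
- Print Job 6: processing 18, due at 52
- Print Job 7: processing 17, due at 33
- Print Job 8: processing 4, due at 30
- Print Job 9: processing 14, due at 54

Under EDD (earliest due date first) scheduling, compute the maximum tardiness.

24

EDD (increasing due date): Print Job 8 Print Job 4 Print Job 7 Print Job 6 Print Job 9 Print Job 1 Print Job 2 Print Job 3 Print Job 5.
Print Job 8: 0→4, due 30, tardiness 0
Print Job 4: 4→9, due 32, tardiness 0
Print Job 7: 9→26, due 33, tardiness 0
Print Job 6: 26→44, due 52, tardiness 0
Print Job 9: 44→58, due 54, tardiness 4
Print Job 1: 58→60, due 58, tardiness 2
Print Job 2: 60→86, due 87, tardiness 0
Print Job 3: 86→99, due 89, tardiness 10
Print Job 5: 99→114, due 90, tardiness 24
Maximum = 24.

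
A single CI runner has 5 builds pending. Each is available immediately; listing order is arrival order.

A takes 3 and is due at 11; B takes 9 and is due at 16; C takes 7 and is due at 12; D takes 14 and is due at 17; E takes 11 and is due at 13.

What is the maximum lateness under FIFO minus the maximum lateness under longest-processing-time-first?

-2

FIFO (arrival order): A B C D E.
A: 0→3, due 11, lateness -8
B: 3→12, due 16, lateness -4
C: 12→19, due 12, lateness 7
D: 19→33, due 17, lateness 16
E: 33→44, due 13, lateness 31
Maximum = 31.
LPT (decreasing processing time): D E B C A.
D: 0→14, due 17, lateness -3
E: 14→25, due 13, lateness 12
B: 25→34, due 16, lateness 18
C: 34→41, due 12, lateness 29
A: 41→44, due 11, lateness 33
Maximum = 33.
Difference = 31 − 33 = -2.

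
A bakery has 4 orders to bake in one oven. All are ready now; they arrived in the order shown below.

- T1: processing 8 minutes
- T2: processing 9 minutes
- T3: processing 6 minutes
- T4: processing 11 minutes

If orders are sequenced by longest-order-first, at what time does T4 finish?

11

LPT (decreasing processing time): T4 T2 T1 T3.
T4: 0→11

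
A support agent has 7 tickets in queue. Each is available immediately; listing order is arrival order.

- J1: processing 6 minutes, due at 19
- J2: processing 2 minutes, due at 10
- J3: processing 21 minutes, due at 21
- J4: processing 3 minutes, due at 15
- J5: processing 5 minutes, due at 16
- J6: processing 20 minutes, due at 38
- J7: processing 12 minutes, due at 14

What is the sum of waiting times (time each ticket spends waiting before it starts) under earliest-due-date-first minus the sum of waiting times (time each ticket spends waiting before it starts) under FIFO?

EDD (increasing due date): J2 J7 J4 J5 J1 J3 J6.
J2: waits 0, runs 0→2
J7: waits 2, runs 2→14
J4: waits 14, runs 14→17
J5: waits 17, runs 17→22
J1: waits 22, runs 22→28
J3: waits 28, runs 28→49
J6: waits 49, runs 49→69
Sum = 0+2+14+17+22+28+49 = 132.
FIFO (arrival order): J1 J2 J3 J4 J5 J6 J7.
J1: waits 0, runs 0→6
J2: waits 6, runs 6→8
J3: waits 8, runs 8→29
J4: waits 29, runs 29→32
J5: waits 32, runs 32→37
J6: waits 37, runs 37→57
J7: waits 57, runs 57→69
Sum = 0+6+8+29+32+37+57 = 169.
Difference = 132 − 169 = -37.

-37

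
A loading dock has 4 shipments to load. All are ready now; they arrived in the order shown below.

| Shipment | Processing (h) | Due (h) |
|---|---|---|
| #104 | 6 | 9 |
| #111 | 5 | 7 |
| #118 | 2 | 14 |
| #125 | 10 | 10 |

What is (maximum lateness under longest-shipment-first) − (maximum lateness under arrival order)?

1

LPT (decreasing processing time): #125 #104 #111 #118.
#125: 0→10, due 10, lateness 0
#104: 10→16, due 9, lateness 7
#111: 16→21, due 7, lateness 14
#118: 21→23, due 14, lateness 9
Maximum = 14.
FIFO (arrival order): #104 #111 #118 #125.
#104: 0→6, due 9, lateness -3
#111: 6→11, due 7, lateness 4
#118: 11→13, due 14, lateness -1
#125: 13→23, due 10, lateness 13
Maximum = 13.
Difference = 14 − 13 = 1.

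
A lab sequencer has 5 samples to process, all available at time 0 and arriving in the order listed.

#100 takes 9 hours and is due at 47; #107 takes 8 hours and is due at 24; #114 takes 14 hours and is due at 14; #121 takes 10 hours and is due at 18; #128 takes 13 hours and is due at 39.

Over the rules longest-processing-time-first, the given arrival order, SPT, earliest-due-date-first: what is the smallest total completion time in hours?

LPT (decreasing processing time): #114 #128 #121 #100 #107.
#114: 0→14
#128: 14→27
#121: 27→37
#100: 37→46
#107: 46→54
Sum = 14+27+37+46+54 = 178.
FIFO (arrival order): #100 #107 #114 #121 #128.
#100: 0→9
#107: 9→17
#114: 17→31
#121: 31→41
#128: 41→54
Sum = 9+17+31+41+54 = 152.
SPT (increasing processing time): #107 #100 #121 #128 #114.
#107: 0→8
#100: 8→17
#121: 17→27
#128: 27→40
#114: 40→54
Sum = 8+17+27+40+54 = 146.
EDD (increasing due date): #114 #121 #107 #128 #100.
#114: 0→14
#121: 14→24
#107: 24→32
#128: 32→45
#100: 45→54
Sum = 14+24+32+45+54 = 169.
LPT 178, FIFO 152, SPT 146, EDD 169 → minimum 146.

146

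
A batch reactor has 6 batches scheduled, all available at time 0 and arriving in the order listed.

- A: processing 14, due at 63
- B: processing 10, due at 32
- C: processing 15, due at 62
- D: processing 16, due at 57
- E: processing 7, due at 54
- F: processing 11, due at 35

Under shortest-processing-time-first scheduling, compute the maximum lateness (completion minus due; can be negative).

16

SPT (increasing processing time): E B F A C D.
E: 0→7, due 54, lateness -47
B: 7→17, due 32, lateness -15
F: 17→28, due 35, lateness -7
A: 28→42, due 63, lateness -21
C: 42→57, due 62, lateness -5
D: 57→73, due 57, lateness 16
Maximum = 16.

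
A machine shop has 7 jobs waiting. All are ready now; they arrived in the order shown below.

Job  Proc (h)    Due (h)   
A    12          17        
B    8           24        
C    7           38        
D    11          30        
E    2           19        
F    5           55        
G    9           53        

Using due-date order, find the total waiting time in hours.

170

EDD (increasing due date): A E B D C G F.
A: waits 0, runs 0→12
E: waits 12, runs 12→14
B: waits 14, runs 14→22
D: waits 22, runs 22→33
C: waits 33, runs 33→40
G: waits 40, runs 40→49
F: waits 49, runs 49→54
Sum = 0+12+14+22+33+40+49 = 170.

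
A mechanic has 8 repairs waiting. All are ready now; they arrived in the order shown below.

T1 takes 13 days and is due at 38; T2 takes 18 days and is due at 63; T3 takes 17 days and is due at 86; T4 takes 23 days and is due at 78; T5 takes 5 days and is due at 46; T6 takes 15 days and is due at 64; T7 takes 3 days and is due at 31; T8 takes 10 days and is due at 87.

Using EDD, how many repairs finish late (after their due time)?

2

EDD (increasing due date): T7 T1 T5 T2 T6 T4 T3 T8.
T7: 0→3, due 31, tardiness 0
T1: 3→16, due 38, tardiness 0
T5: 16→21, due 46, tardiness 0
T2: 21→39, due 63, tardiness 0
T6: 39→54, due 64, tardiness 0
T4: 54→77, due 78, tardiness 0
T3: 77→94, due 86, tardiness 8
T8: 94→104, due 87, tardiness 17
Late repairs: 2.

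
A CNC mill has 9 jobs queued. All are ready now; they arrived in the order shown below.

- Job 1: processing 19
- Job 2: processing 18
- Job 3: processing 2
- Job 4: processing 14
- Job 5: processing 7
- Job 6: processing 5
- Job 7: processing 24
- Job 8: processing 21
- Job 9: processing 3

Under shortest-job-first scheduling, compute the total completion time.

SPT (increasing processing time): Job 3 Job 9 Job 6 Job 5 Job 4 Job 2 Job 1 Job 8 Job 7.
Job 3: 0→2
Job 9: 2→5
Job 6: 5→10
Job 5: 10→17
Job 4: 17→31
Job 2: 31→49
Job 1: 49→68
Job 8: 68→89
Job 7: 89→113
Sum = 2+5+10+17+31+49+68+89+113 = 384.

384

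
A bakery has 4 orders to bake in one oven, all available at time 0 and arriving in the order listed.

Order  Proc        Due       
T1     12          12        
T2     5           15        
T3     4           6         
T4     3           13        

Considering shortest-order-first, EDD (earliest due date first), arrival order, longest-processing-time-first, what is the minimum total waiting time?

SPT (increasing processing time): T4 T3 T2 T1.
T4: waits 0, runs 0→3
T3: waits 3, runs 3→7
T2: waits 7, runs 7→12
T1: waits 12, runs 12→24
Sum = 0+3+7+12 = 22.
EDD (increasing due date): T3 T1 T4 T2.
T3: waits 0, runs 0→4
T1: waits 4, runs 4→16
T4: waits 16, runs 16→19
T2: waits 19, runs 19→24
Sum = 0+4+16+19 = 39.
FIFO (arrival order): T1 T2 T3 T4.
T1: waits 0, runs 0→12
T2: waits 12, runs 12→17
T3: waits 17, runs 17→21
T4: waits 21, runs 21→24
Sum = 0+12+17+21 = 50.
LPT (decreasing processing time): T1 T2 T3 T4.
T1: waits 0, runs 0→12
T2: waits 12, runs 12→17
T3: waits 17, runs 17→21
T4: waits 21, runs 21→24
Sum = 0+12+17+21 = 50.
SPT 22, EDD 39, FIFO 50, LPT 50 → minimum 22.

22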